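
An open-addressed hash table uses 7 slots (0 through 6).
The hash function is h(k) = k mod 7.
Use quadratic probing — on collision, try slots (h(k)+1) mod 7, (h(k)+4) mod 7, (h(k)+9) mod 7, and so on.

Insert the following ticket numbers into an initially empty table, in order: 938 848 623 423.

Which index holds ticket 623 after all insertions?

4

Insert 938: h=0, slot 0 empty -> index 0.
Insert 848: h=1, slot 1 empty -> index 1.
Insert 623: h=0, slots 0,1 occupied -> index 4.
Insert 423: h=3, slot 3 empty -> index 3.
Table: [938, 848, ∅, 423, 623, ∅, ∅]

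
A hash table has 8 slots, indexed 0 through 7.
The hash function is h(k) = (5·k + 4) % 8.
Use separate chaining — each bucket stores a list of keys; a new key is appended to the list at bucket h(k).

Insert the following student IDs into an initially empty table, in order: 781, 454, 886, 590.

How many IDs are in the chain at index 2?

3

781 → bucket 5
454 → bucket 2
886 → bucket 2 (collision)
590 → bucket 2 (collision)
Final buckets:
0: -
1: -
2: 454 -> 886 -> 590
3: -
4: -
5: 781
6: -
7: -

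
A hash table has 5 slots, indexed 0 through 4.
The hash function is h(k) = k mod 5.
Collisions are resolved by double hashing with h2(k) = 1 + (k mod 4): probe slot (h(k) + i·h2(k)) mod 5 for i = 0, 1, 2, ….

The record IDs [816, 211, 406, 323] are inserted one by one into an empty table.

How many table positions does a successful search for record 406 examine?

816 hashes to 1; slot 1 is free => place at 1.
211 hashes to 1, h2=4; 1 taken => place at 0.
406 hashes to 1, h2=3; 1 taken => place at 4.
323 hashes to 3; slot 3 is free => place at 3.
Table: [211, 816, —, 323, 406]
Lookup 406: h=1, h2=3, probe 1,4 → found at 4.

2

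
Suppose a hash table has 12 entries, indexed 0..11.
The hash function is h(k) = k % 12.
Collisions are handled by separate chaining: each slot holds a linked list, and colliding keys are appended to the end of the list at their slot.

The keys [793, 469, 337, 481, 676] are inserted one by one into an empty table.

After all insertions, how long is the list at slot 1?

4

Insert 793: h=1, bucket 1 empty -> new chain.
Insert 469: h=1, bucket 1 nonempty -> append to chain.
Insert 337: h=1, bucket 1 nonempty -> append to chain.
Insert 481: h=1, bucket 1 nonempty -> append to chain.
Insert 676: h=4, bucket 4 empty -> new chain.
Final buckets:
0: _
1: 793 -> 469 -> 337 -> 481
2: _
3: _
4: 676
5: _
6: _
7: _
8: _
9: _
10: _
11: _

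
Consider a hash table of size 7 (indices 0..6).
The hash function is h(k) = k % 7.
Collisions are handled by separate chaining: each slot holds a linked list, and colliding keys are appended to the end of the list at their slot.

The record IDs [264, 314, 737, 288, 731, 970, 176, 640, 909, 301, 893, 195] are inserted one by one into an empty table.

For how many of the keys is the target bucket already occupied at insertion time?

264 -> bucket 5
314 -> bucket 6
737 -> bucket 2
288 -> bucket 1
731 -> bucket 3
970 -> bucket 4
176 -> bucket 1 (collision)
640 -> bucket 3 (collision)
909 -> bucket 6 (collision)
301 -> bucket 0
893 -> bucket 4 (collision)
195 -> bucket 6 (collision)
Final buckets:
0: 301
1: 288 -> 176
2: 737
3: 731 -> 640
4: 970 -> 893
5: 264
6: 314 -> 909 -> 195

5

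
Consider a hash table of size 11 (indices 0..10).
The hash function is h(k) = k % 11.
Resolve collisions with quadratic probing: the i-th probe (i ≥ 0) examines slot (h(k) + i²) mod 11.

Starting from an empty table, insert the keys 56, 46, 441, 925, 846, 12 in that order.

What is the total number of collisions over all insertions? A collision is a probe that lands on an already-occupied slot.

10

Insert 56: h=1, slot 1 empty -> index 1.
Insert 46: h=2, slot 2 empty -> index 2.
Insert 441: h=1, slots 1,2 occupied -> index 5.
Insert 925: h=1, slots 1,2,5 occupied -> index 10.
Insert 846: h=10, slot 10 occupied -> index 0.
Insert 12: h=1, slots 1,2,5,10 occupied -> index 6.
Table: [846, 56, 46, ∅, ∅, 441, 12, ∅, ∅, ∅, 925]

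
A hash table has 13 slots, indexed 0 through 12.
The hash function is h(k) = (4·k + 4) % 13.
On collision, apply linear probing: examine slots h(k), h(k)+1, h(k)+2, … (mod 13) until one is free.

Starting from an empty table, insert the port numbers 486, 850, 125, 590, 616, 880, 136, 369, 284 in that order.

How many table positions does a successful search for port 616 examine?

4

486 hashes to 11; slot 11 is free => place at 11.
850 hashes to 11; 11 taken => place at 12.
125 hashes to 10; slot 10 is free => place at 10.
590 hashes to 11; 11,12 taken => place at 0.
616 hashes to 11; 11,12,0 taken => place at 1.
880 hashes to 1; 1 taken => place at 2.
136 hashes to 2; 2 taken => place at 3.
369 hashes to 11; 11,12,0,1,2,3 taken => place at 4.
284 hashes to 9; slot 9 is free => place at 9.
Table: [590, 616, 880, 136, 369, ., ., ., ., 284, 125, 486, 850]
Lookup 616: h=11, probe 11,12,0,1 → found at 1.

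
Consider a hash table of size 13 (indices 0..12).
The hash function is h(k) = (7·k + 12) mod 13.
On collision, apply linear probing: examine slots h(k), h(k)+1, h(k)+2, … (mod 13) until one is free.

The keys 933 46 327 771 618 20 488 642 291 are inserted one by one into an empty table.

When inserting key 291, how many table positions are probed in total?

933: h=4 → slot 4
46: h=9 → slot 9
327: h=0 → slot 0
771: h=1 → slot 1
618: h=9, probe 9,10 → slot 10
20: h=9, probe 9,10,11 → slot 11
488: h=9, probe 9,10,11,12 → slot 12
642: h=8 → slot 8
291: h=8, probe 8,9,10,11,12,0,1,2 → slot 2
Table: [327, 771, 291, ., 933, ., ., ., 642, 46, 618, 20, 488]

8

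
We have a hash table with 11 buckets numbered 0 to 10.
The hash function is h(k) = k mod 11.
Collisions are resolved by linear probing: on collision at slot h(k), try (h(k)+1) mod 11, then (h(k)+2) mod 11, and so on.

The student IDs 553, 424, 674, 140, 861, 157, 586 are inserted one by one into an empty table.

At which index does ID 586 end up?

Insert 553: h=3, slot 3 empty → index 3.
Insert 424: h=6, slot 6 empty → index 6.
Insert 674: h=3, slot 3 occupied → index 4.
Insert 140: h=8, slot 8 empty → index 8.
Insert 861: h=3, slots 3,4 occupied → index 5.
Insert 157: h=3, slots 3,4,5,6 occupied → index 7.
Insert 586: h=3, slots 3,4,5,6,7,8 occupied → index 9.
Table: [—, —, —, 553, 674, 861, 424, 157, 140, 586, —]

9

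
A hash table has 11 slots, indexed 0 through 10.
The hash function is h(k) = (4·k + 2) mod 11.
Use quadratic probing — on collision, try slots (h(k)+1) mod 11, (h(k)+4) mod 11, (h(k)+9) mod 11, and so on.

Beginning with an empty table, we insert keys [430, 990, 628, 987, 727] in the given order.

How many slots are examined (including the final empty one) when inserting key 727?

3

430: h=6 => slot 6
990: h=2 => slot 2
628: h=6, probe 6,7 => slot 7
987: h=1 => slot 1
727: h=6, probe 6,7,10 => slot 10
Table: [∅, 987, 990, ∅, ∅, ∅, 430, 628, ∅, ∅, 727]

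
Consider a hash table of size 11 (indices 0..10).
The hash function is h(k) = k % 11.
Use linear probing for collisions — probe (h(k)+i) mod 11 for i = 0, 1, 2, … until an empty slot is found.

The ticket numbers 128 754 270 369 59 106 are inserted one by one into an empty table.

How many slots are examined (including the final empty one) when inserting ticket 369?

Insert 128: h=7, slot 7 empty => index 7.
Insert 754: h=6, slot 6 empty => index 6.
Insert 270: h=6, slots 6,7 occupied => index 8.
Insert 369: h=6, slots 6,7,8 occupied => index 9.
Insert 59: h=4, slot 4 empty => index 4.
Insert 106: h=7, slots 7,8,9 occupied => index 10.
Table: [-, -, -, -, 59, -, 754, 128, 270, 369, 106]

4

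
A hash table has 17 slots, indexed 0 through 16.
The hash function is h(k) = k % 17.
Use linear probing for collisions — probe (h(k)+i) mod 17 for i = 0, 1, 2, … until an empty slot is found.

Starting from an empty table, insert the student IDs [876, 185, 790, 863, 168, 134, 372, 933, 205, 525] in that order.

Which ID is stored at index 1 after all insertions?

372

Insert 876: h=9, slot 9 empty -> index 9.
Insert 185: h=15, slot 15 empty -> index 15.
Insert 790: h=8, slot 8 empty -> index 8.
Insert 863: h=13, slot 13 empty -> index 13.
Insert 168: h=15, slot 15 occupied -> index 16.
Insert 134: h=15, slots 15,16 occupied -> index 0.
Insert 372: h=15, slots 15,16,0 occupied -> index 1.
Insert 933: h=15, slots 15,16,0,1 occupied -> index 2.
Insert 205: h=1, slots 1,2 occupied -> index 3.
Insert 525: h=15, slots 15,16,0,1,2,3 occupied -> index 4.
Table: [134, 372, 933, 205, 525, ., ., ., 790, 876, ., ., ., 863, ., 185, 168]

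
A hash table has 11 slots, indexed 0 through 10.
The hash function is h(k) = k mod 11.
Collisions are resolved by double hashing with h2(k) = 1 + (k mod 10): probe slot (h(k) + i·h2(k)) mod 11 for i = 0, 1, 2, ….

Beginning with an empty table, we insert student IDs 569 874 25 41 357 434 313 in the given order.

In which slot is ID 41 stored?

569: h=8 -> slot 8
874: h=5 -> slot 5
25: h=3 -> slot 3
41: h=8, h2=2, probe 8,10 -> slot 10
357: h=5, h2=8, probe 5,2 -> slot 2
434: h=5, h2=5, probe 5,10,4 -> slot 4
313: h=5, h2=4, probe 5,9 -> slot 9
Table: [—, —, 357, 25, 434, 874, —, —, 569, 313, 41]

10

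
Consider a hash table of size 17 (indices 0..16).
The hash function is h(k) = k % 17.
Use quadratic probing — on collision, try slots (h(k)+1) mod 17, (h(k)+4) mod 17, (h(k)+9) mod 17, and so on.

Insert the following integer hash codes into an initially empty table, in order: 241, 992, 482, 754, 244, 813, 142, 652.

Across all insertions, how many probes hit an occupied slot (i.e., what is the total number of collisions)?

241 hashes to 3; slot 3 is free => place at 3.
992 hashes to 6; slot 6 is free => place at 6.
482 hashes to 6; 6 taken => place at 7.
754 hashes to 6; 6,7 taken => place at 10.
244 hashes to 6; 6,7,10 taken => place at 15.
813 hashes to 14; slot 14 is free => place at 14.
142 hashes to 6; 6,7,10,15 taken => place at 5.
652 hashes to 6; 6,7,10,15,5,14 taken => place at 8.
Table: [_, _, _, 241, _, 142, 992, 482, 652, _, 754, _, _, _, 813, 244, _]

16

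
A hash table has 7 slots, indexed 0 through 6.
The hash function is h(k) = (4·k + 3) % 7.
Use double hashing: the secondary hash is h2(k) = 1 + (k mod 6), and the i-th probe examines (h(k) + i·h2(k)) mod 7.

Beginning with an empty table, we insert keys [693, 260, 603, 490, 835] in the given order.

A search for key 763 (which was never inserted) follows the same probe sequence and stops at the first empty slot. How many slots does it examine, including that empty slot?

693 hashes to 3; slot 3 is free -> place at 3.
260 hashes to 0; slot 0 is free -> place at 0.
603 hashes to 0, h2=4; 0 taken -> place at 4.
490 hashes to 3, h2=5; 3 taken -> place at 1.
835 hashes to 4, h2=2; 4 taken -> place at 6.
Table: [260, 490, —, 693, 603, —, 835]
Lookup 763: h=3, h2=2, probe 3,5 → slot 5 empty, not found.

2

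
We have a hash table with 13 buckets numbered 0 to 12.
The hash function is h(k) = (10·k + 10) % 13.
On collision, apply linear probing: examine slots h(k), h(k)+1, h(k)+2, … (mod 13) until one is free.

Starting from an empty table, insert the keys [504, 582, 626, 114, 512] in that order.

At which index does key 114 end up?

504: h=6 -> slot 6
582: h=6, probe 6,7 -> slot 7
626: h=4 -> slot 4
114: h=6, probe 6,7,8 -> slot 8
512: h=8, probe 8,9 -> slot 9
Table: [., ., ., ., 626, ., 504, 582, 114, 512, ., ., .]

8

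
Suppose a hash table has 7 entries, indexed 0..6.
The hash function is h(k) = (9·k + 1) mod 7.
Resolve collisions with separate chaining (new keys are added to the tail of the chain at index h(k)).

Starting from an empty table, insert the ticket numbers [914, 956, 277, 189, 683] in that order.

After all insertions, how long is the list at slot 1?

1

Insert 914: h=2, bucket 2 empty -> new chain.
Insert 956: h=2, bucket 2 nonempty -> append to chain.
Insert 277: h=2, bucket 2 nonempty -> append to chain.
Insert 189: h=1, bucket 1 empty -> new chain.
Insert 683: h=2, bucket 2 nonempty -> append to chain.
Final buckets:
0: ∅
1: 189
2: 914 -> 956 -> 277 -> 683
3: ∅
4: ∅
5: ∅
6: ∅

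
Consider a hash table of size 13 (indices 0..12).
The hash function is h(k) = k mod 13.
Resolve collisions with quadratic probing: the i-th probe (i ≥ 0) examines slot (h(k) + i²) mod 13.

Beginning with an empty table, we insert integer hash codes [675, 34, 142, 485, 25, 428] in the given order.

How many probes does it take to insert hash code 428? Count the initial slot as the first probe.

Insert 675: h=12, slot 12 empty → index 12.
Insert 34: h=8, slot 8 empty → index 8.
Insert 142: h=12, slot 12 occupied → index 0.
Insert 485: h=4, slot 4 empty → index 4.
Insert 25: h=12, slots 12,0 occupied → index 3.
Insert 428: h=12, slots 12,0,3,8 occupied → index 2.
Table: [142, —, 428, 25, 485, —, —, —, 34, —, —, —, 675]

5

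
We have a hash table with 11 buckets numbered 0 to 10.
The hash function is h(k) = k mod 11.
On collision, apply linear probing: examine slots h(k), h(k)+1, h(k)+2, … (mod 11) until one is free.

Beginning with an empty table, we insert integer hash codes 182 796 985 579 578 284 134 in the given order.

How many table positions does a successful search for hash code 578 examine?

4

182: h=6 => slot 6
796: h=4 => slot 4
985: h=6, probe 6,7 => slot 7
579: h=7, probe 7,8 => slot 8
578: h=6, probe 6,7,8,9 => slot 9
284: h=9, probe 9,10 => slot 10
134: h=2 => slot 2
Table: [_, _, 134, _, 796, _, 182, 985, 579, 578, 284]
Lookup 578: h=6, probe 6,7,8,9 → found at 9.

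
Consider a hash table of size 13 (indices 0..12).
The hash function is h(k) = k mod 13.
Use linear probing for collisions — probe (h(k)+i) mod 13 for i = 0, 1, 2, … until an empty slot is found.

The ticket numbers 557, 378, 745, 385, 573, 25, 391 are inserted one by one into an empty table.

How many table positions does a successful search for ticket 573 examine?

557 hashes to 11; slot 11 is free -> place at 11.
378 hashes to 1; slot 1 is free -> place at 1.
745 hashes to 4; slot 4 is free -> place at 4.
385 hashes to 8; slot 8 is free -> place at 8.
573 hashes to 1; 1 taken -> place at 2.
25 hashes to 12; slot 12 is free -> place at 12.
391 hashes to 1; 1,2 taken -> place at 3.
Table: [—, 378, 573, 391, 745, —, —, —, 385, —, —, 557, 25]
Lookup 573: h=1, probe 1,2 → found at 2.

2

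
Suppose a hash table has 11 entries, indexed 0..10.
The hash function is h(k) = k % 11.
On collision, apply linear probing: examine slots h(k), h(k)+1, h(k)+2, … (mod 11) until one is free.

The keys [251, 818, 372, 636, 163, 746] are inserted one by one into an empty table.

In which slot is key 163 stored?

251: h=9 => slot 9
818: h=4 => slot 4
372: h=9, probe 9,10 => slot 10
636: h=9, probe 9,10,0 => slot 0
163: h=9, probe 9,10,0,1 => slot 1
746: h=9, probe 9,10,0,1,2 => slot 2
Table: [636, 163, 746, _, 818, _, _, _, _, 251, 372]

1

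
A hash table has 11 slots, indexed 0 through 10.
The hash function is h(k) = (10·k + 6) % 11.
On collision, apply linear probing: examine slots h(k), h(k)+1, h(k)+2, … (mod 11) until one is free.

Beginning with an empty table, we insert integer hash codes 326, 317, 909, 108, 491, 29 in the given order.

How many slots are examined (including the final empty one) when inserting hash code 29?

326: h=10 → slot 10
317: h=8 → slot 8
909: h=10, probe 10,0 → slot 0
108: h=8, probe 8,9 → slot 9
491: h=10, probe 10,0,1 → slot 1
29: h=10, probe 10,0,1,2 → slot 2
Table: [909, 491, 29, -, -, -, -, -, 317, 108, 326]

4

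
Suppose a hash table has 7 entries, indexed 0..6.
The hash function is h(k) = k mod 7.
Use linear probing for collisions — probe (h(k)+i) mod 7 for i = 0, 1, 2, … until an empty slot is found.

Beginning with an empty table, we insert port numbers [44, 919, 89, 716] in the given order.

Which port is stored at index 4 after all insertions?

44: h=2 -> slot 2
919: h=2, probe 2,3 -> slot 3
89: h=5 -> slot 5
716: h=2, probe 2,3,4 -> slot 4
Table: [-, -, 44, 919, 716, 89, -]

716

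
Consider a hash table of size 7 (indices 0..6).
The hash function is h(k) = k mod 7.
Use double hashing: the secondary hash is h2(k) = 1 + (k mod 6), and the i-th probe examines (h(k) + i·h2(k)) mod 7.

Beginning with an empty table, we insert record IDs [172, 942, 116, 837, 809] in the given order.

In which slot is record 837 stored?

1

172: h=4 → slot 4
942: h=4, h2=1, probe 4,5 → slot 5
116: h=4, h2=3, probe 4,0 → slot 0
837: h=4, h2=4, probe 4,1 → slot 1
809: h=4, h2=6, probe 4,3 → slot 3
Table: [116, 837, ., 809, 172, 942, .]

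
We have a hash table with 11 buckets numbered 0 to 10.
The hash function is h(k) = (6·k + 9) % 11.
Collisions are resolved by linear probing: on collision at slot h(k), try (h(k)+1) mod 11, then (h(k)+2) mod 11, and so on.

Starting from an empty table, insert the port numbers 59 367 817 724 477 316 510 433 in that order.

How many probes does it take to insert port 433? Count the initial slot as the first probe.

Insert 59: h=0, slot 0 empty => index 0.
Insert 367: h=0, slot 0 occupied => index 1.
Insert 817: h=5, slot 5 empty => index 5.
Insert 724: h=8, slot 8 empty => index 8.
Insert 477: h=0, slots 0,1 occupied => index 2.
Insert 316: h=2, slot 2 occupied => index 3.
Insert 510: h=0, slots 0,1,2,3 occupied => index 4.
Insert 433: h=0, slots 0,1,2,3,4,5 occupied => index 6.
Table: [59, 367, 477, 316, 510, 817, 433, —, 724, —, —]

7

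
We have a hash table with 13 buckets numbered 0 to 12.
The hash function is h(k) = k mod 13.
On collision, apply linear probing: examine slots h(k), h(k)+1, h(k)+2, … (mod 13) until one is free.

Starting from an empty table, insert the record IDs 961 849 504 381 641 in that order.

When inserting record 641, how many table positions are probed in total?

961: h=12 => slot 12
849: h=4 => slot 4
504: h=10 => slot 10
381: h=4, probe 4,5 => slot 5
641: h=4, probe 4,5,6 => slot 6
Table: [-, -, -, -, 849, 381, 641, -, -, -, 504, -, 961]

3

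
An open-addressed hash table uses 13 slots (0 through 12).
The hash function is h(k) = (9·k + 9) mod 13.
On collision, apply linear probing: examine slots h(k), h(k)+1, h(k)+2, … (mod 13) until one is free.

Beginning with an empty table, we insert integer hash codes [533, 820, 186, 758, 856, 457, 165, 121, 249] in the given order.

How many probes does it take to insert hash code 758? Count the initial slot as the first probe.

2

533: h=9 -> slot 9
820: h=5 -> slot 5
186: h=6 -> slot 6
758: h=6, probe 6,7 -> slot 7
856: h=4 -> slot 4
457: h=1 -> slot 1
165: h=12 -> slot 12
121: h=6, probe 6,7,8 -> slot 8
249: h=1, probe 1,2 -> slot 2
Table: [—, 457, 249, —, 856, 820, 186, 758, 121, 533, —, —, 165]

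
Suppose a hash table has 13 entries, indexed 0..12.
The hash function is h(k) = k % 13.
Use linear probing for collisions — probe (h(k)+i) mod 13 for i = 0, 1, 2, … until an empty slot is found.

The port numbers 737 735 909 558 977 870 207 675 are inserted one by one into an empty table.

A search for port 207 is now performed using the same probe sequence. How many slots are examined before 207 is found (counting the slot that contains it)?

737 hashes to 9; slot 9 is free -> place at 9.
735 hashes to 7; slot 7 is free -> place at 7.
909 hashes to 12; slot 12 is free -> place at 12.
558 hashes to 12; 12 taken -> place at 0.
977 hashes to 2; slot 2 is free -> place at 2.
870 hashes to 12; 12,0 taken -> place at 1.
207 hashes to 12; 12,0,1,2 taken -> place at 3.
675 hashes to 12; 12,0,1,2,3 taken -> place at 4.
Table: [558, 870, 977, 207, 675, ∅, ∅, 735, ∅, 737, ∅, ∅, 909]
Lookup 207: h=12, probe 12,0,1,2,3 → found at 3.

5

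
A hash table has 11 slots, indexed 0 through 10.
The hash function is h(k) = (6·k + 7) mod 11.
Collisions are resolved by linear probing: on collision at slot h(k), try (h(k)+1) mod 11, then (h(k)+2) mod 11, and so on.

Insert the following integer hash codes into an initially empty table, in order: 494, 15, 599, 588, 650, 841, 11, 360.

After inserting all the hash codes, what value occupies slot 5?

588

Insert 494: h=1, slot 1 empty => index 1.
Insert 15: h=9, slot 9 empty => index 9.
Insert 599: h=4, slot 4 empty => index 4.
Insert 588: h=4, slot 4 occupied => index 5.
Insert 650: h=2, slot 2 empty => index 2.
Insert 841: h=4, slots 4,5 occupied => index 6.
Insert 11: h=7, slot 7 empty => index 7.
Insert 360: h=0, slot 0 empty => index 0.
Table: [360, 494, 650, -, 599, 588, 841, 11, -, 15, -]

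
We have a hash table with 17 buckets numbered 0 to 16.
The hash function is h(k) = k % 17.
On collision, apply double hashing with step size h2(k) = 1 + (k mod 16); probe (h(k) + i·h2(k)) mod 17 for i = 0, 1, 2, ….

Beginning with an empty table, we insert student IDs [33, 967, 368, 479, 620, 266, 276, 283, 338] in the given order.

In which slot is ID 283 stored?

33 hashes to 16; slot 16 is free => place at 16.
967 hashes to 15; slot 15 is free => place at 15.
368 hashes to 11; slot 11 is free => place at 11.
479 hashes to 3; slot 3 is free => place at 3.
620 hashes to 8; slot 8 is free => place at 8.
266 hashes to 11, h2=11; 11 taken => place at 5.
276 hashes to 4; slot 4 is free => place at 4.
283 hashes to 11, h2=12; 11 taken => place at 6.
338 hashes to 15, h2=3; 15 taken => place at 1.
Table: [∅, 338, ∅, 479, 276, 266, 283, ∅, 620, ∅, ∅, 368, ∅, ∅, ∅, 967, 33]

6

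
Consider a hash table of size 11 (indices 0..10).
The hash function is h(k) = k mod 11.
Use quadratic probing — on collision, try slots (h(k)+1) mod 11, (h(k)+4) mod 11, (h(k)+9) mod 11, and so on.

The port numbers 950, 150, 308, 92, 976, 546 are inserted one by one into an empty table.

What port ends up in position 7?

950: h=4 → slot 4
150: h=7 → slot 7
308: h=0 → slot 0
92: h=4, probe 4,5 → slot 5
976: h=8 → slot 8
546: h=7, probe 7,8,0,5,1 → slot 1
Table: [308, 546, —, —, 950, 92, —, 150, 976, —, —]

150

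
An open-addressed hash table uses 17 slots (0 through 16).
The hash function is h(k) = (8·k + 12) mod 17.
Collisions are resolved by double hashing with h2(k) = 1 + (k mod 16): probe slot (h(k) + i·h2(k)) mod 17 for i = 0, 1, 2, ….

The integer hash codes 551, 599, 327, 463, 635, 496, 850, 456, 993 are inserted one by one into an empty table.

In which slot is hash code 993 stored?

Insert 551: h=0, slot 0 empty => index 0.
Insert 599: h=10, slot 10 empty => index 10.
Insert 327: h=10, h2=8, slot 10 occupied => index 1.
Insert 463: h=10, h2=16, slot 10 occupied => index 9.
Insert 635: h=9, h2=12, slot 9 occupied => index 4.
Insert 496: h=2, slot 2 empty => index 2.
Insert 850: h=12, slot 12 empty => index 12.
Insert 456: h=5, slot 5 empty => index 5.
Insert 993: h=0, h2=2, slots 0,2,4 occupied => index 6.
Table: [551, 327, 496, -, 635, 456, 993, -, -, 463, 599, -, 850, -, -, -, -]

6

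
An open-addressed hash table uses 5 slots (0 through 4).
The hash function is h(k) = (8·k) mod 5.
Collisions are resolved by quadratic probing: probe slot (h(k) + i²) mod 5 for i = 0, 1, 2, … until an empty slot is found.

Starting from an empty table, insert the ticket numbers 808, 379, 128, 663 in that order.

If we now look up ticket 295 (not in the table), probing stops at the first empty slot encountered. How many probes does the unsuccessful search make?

808: h=4 -> slot 4
379: h=2 -> slot 2
128: h=4, probe 4,0 -> slot 0
663: h=4, probe 4,0,3 -> slot 3
Table: [128, ., 379, 663, 808]
Lookup 295: h=0, probe 0,1 → slot 1 empty, not found.

2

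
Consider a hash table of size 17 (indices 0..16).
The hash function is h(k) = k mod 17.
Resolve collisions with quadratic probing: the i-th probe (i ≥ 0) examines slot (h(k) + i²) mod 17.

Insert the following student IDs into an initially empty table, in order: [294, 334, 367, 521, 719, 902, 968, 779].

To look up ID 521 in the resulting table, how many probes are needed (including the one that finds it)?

2

294: h=5 → slot 5
334: h=11 → slot 11
367: h=10 → slot 10
521: h=11, probe 11,12 → slot 12
719: h=5, probe 5,6 → slot 6
902: h=1 → slot 1
968: h=16 → slot 16
779: h=14 → slot 14
Table: [-, 902, -, -, -, 294, 719, -, -, -, 367, 334, 521, -, 779, -, 968]
Lookup 521: h=11, probe 11,12 → found at 12.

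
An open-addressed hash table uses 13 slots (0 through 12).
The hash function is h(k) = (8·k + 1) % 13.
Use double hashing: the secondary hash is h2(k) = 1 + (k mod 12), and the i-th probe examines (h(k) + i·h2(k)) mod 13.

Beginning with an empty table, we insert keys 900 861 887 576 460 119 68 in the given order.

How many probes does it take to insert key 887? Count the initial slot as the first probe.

Insert 900: h=12, slot 12 empty -> index 12.
Insert 861: h=12, h2=10, slot 12 occupied -> index 9.
Insert 887: h=12, h2=12, slot 12 occupied -> index 11.
Insert 576: h=7, slot 7 empty -> index 7.
Insert 460: h=2, slot 2 empty -> index 2.
Insert 119: h=4, slot 4 empty -> index 4.
Insert 68: h=12, h2=9, slot 12 occupied -> index 8.
Table: [-, -, 460, -, 119, -, -, 576, 68, 861, -, 887, 900]

2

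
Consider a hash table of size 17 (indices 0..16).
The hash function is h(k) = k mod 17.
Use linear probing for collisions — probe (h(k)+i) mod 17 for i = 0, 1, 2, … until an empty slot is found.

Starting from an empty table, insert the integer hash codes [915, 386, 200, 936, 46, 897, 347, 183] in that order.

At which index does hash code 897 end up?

16

915 hashes to 14; slot 14 is free -> place at 14.
386 hashes to 12; slot 12 is free -> place at 12.
200 hashes to 13; slot 13 is free -> place at 13.
936 hashes to 1; slot 1 is free -> place at 1.
46 hashes to 12; 12,13,14 taken -> place at 15.
897 hashes to 13; 13,14,15 taken -> place at 16.
347 hashes to 7; slot 7 is free -> place at 7.
183 hashes to 13; 13,14,15,16 taken -> place at 0.
Table: [183, 936, -, -, -, -, -, 347, -, -, -, -, 386, 200, 915, 46, 897]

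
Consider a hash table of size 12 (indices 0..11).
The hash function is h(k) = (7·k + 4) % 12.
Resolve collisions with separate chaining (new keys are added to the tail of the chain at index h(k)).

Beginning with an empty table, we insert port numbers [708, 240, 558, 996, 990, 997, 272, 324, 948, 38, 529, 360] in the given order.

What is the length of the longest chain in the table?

Insert 708: h=4, bucket 4 empty -> new chain.
Insert 240: h=4, bucket 4 nonempty -> append to chain.
Insert 558: h=10, bucket 10 empty -> new chain.
Insert 996: h=4, bucket 4 nonempty -> append to chain.
Insert 990: h=10, bucket 10 nonempty -> append to chain.
Insert 997: h=11, bucket 11 empty -> new chain.
Insert 272: h=0, bucket 0 empty -> new chain.
Insert 324: h=4, bucket 4 nonempty -> append to chain.
Insert 948: h=4, bucket 4 nonempty -> append to chain.
Insert 38: h=6, bucket 6 empty -> new chain.
Insert 529: h=11, bucket 11 nonempty -> append to chain.
Insert 360: h=4, bucket 4 nonempty -> append to chain.
Final buckets:
0: 272
1: _
2: _
3: _
4: 708 -> 240 -> 996 -> 324 -> 948 -> 360
5: _
6: 38
7: _
8: _
9: _
10: 558 -> 990
11: 997 -> 529

6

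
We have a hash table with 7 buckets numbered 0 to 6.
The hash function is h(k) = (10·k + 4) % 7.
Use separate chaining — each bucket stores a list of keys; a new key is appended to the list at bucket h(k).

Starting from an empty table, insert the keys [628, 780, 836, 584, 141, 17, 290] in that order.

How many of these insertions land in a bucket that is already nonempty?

4

Insert 628: h=5, bucket 5 empty → new chain.
Insert 780: h=6, bucket 6 empty → new chain.
Insert 836: h=6, bucket 6 nonempty → append to chain.
Insert 584: h=6, bucket 6 nonempty → append to chain.
Insert 141: h=0, bucket 0 empty → new chain.
Insert 17: h=6, bucket 6 nonempty → append to chain.
Insert 290: h=6, bucket 6 nonempty → append to chain.
Final buckets:
0: 141
1: -
2: -
3: -
4: -
5: 628
6: 780 -> 836 -> 584 -> 17 -> 290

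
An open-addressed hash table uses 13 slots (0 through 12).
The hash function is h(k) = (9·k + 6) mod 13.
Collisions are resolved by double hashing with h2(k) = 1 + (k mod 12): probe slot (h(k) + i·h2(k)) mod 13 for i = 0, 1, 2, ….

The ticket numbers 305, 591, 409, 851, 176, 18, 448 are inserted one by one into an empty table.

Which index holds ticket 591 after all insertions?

305 hashes to 8; slot 8 is free → place at 8.
591 hashes to 8, h2=4; 8 taken → place at 12.
409 hashes to 8, h2=2; 8 taken → place at 10.
851 hashes to 8, h2=12; 8 taken → place at 7.
176 hashes to 4; slot 4 is free → place at 4.
18 hashes to 12, h2=7; 12 taken → place at 6.
448 hashes to 8, h2=5; 8 taken → place at 0.
Table: [448, ., ., ., 176, ., 18, 851, 305, ., 409, ., 591]

12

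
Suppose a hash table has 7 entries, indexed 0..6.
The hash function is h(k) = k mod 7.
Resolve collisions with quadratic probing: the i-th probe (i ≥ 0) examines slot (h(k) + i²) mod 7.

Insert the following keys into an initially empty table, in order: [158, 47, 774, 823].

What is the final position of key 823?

158 hashes to 4; slot 4 is free → place at 4.
47 hashes to 5; slot 5 is free → place at 5.
774 hashes to 4; 4,5 taken → place at 1.
823 hashes to 4; 4,5,1 taken → place at 6.
Table: [∅, 774, ∅, ∅, 158, 47, 823]

6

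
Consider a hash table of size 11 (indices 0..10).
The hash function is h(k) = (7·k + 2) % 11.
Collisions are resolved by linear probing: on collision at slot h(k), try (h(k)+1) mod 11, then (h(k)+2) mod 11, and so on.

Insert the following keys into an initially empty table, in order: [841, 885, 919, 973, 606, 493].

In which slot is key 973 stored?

6

841: h=4 -> slot 4
885: h=4, probe 4,5 -> slot 5
919: h=0 -> slot 0
973: h=4, probe 4,5,6 -> slot 6
606: h=9 -> slot 9
493: h=10 -> slot 10
Table: [919, ., ., ., 841, 885, 973, ., ., 606, 493]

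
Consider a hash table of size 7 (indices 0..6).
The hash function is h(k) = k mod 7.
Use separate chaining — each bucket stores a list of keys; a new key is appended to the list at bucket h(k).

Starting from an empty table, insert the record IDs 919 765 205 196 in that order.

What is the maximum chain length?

3

919 -> bucket 2
765 -> bucket 2 (collision)
205 -> bucket 2 (collision)
196 -> bucket 0
Final buckets:
0: 196
1: ∅
2: 919 -> 765 -> 205
3: ∅
4: ∅
5: ∅
6: ∅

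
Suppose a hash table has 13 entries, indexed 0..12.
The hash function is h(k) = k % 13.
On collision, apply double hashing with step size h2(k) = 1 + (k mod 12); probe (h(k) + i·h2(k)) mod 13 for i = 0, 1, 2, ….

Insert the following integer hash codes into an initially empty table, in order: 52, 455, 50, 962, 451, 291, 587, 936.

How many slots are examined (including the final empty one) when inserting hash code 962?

2

52 hashes to 0; slot 0 is free -> place at 0.
455 hashes to 0, h2=12; 0 taken -> place at 12.
50 hashes to 11; slot 11 is free -> place at 11.
962 hashes to 0, h2=3; 0 taken -> place at 3.
451 hashes to 9; slot 9 is free -> place at 9.
291 hashes to 5; slot 5 is free -> place at 5.
587 hashes to 2; slot 2 is free -> place at 2.
936 hashes to 0, h2=1; 0 taken -> place at 1.
Table: [52, 936, 587, 962, _, 291, _, _, _, 451, _, 50, 455]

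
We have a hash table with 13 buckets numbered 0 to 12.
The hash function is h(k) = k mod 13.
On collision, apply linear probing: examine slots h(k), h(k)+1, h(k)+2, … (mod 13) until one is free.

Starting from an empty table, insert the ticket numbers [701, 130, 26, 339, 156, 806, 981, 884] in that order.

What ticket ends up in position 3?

156

Insert 701: h=12, slot 12 empty => index 12.
Insert 130: h=0, slot 0 empty => index 0.
Insert 26: h=0, slot 0 occupied => index 1.
Insert 339: h=1, slot 1 occupied => index 2.
Insert 156: h=0, slots 0,1,2 occupied => index 3.
Insert 806: h=0, slots 0,1,2,3 occupied => index 4.
Insert 981: h=6, slot 6 empty => index 6.
Insert 884: h=0, slots 0,1,2,3,4 occupied => index 5.
Table: [130, 26, 339, 156, 806, 884, 981, _, _, _, _, _, 701]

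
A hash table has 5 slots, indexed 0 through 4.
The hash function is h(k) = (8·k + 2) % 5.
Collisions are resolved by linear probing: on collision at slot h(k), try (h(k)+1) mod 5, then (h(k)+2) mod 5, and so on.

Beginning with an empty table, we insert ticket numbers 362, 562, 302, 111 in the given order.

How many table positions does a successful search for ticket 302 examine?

3

362: h=3 → slot 3
562: h=3, probe 3,4 → slot 4
302: h=3, probe 3,4,0 → slot 0
111: h=0, probe 0,1 → slot 1
Table: [302, 111, —, 362, 562]
Lookup 302: h=3, probe 3,4,0 → found at 0.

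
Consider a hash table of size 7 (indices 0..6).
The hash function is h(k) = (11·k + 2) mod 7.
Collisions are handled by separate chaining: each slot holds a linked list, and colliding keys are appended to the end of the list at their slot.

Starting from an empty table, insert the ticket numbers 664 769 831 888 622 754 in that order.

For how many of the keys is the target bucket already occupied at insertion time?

4

664 → bucket 5
769 → bucket 5 (collision)
831 → bucket 1
888 → bucket 5 (collision)
622 → bucket 5 (collision)
754 → bucket 1 (collision)
Final buckets:
0: _
1: 831 -> 754
2: _
3: _
4: _
5: 664 -> 769 -> 888 -> 622
6: _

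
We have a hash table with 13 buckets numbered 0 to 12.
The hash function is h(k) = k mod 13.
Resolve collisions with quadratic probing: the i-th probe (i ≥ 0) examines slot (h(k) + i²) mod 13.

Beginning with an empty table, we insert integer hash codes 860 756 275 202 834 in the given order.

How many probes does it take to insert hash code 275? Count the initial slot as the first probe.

860: h=2 => slot 2
756: h=2, probe 2,3 => slot 3
275: h=2, probe 2,3,6 => slot 6
202: h=7 => slot 7
834: h=2, probe 2,3,6,11 => slot 11
Table: [-, -, 860, 756, -, -, 275, 202, -, -, -, 834, -]

3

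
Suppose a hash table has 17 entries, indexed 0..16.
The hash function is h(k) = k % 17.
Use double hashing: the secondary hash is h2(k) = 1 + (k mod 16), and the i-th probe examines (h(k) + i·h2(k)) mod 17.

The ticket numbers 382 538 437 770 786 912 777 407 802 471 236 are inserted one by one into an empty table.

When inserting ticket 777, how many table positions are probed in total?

Insert 382: h=8, slot 8 empty → index 8.
Insert 538: h=11, slot 11 empty → index 11.
Insert 437: h=12, slot 12 empty → index 12.
Insert 770: h=5, slot 5 empty → index 5.
Insert 786: h=4, slot 4 empty → index 4.
Insert 912: h=11, h2=1, slots 11,12 occupied → index 13.
Insert 777: h=12, h2=10, slots 12,5 occupied → index 15.
Insert 407: h=16, slot 16 empty → index 16.
Insert 802: h=3, slot 3 empty → index 3.
Insert 471: h=12, h2=8, slots 12,3,11 occupied → index 2.
Insert 236: h=15, h2=13, slots 15,11 occupied → index 7.
Table: [—, —, 471, 802, 786, 770, —, 236, 382, —, —, 538, 437, 912, —, 777, 407]

3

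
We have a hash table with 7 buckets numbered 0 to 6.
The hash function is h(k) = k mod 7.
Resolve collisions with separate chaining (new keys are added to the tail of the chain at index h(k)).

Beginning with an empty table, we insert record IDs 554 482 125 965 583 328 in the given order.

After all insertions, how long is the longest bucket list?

554 → bucket 1
482 → bucket 6
125 → bucket 6 (collision)
965 → bucket 6 (collision)
583 → bucket 2
328 → bucket 6 (collision)
Final buckets:
0: -
1: 554
2: 583
3: -
4: -
5: -
6: 482 -> 125 -> 965 -> 328

4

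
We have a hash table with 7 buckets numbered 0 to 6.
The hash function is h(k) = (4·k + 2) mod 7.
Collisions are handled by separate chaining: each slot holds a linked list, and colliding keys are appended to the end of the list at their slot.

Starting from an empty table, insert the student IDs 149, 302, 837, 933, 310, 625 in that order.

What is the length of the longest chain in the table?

4

Insert 149: h=3, bucket 3 empty → new chain.
Insert 302: h=6, bucket 6 empty → new chain.
Insert 837: h=4, bucket 4 empty → new chain.
Insert 933: h=3, bucket 3 nonempty → append to chain.
Insert 310: h=3, bucket 3 nonempty → append to chain.
Insert 625: h=3, bucket 3 nonempty → append to chain.
Final buckets:
0: -
1: -
2: -
3: 149 -> 933 -> 310 -> 625
4: 837
5: -
6: 302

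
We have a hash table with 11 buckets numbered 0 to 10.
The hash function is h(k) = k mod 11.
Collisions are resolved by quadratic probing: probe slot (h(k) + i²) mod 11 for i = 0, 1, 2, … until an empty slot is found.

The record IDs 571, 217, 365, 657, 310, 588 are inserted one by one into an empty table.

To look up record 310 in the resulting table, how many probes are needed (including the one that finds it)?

571 hashes to 10; slot 10 is free → place at 10.
217 hashes to 8; slot 8 is free → place at 8.
365 hashes to 2; slot 2 is free → place at 2.
657 hashes to 8; 8 taken → place at 9.
310 hashes to 2; 2 taken → place at 3.
588 hashes to 5; slot 5 is free → place at 5.
Table: [_, _, 365, 310, _, 588, _, _, 217, 657, 571]
Lookup 310: h=2, probe 2,3 → found at 3.

2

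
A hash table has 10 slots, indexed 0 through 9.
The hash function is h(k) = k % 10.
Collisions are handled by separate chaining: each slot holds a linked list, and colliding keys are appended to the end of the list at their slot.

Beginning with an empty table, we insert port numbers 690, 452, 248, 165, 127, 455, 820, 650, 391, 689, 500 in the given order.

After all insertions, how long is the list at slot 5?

690 -> bucket 0
452 -> bucket 2
248 -> bucket 8
165 -> bucket 5
127 -> bucket 7
455 -> bucket 5 (collision)
820 -> bucket 0 (collision)
650 -> bucket 0 (collision)
391 -> bucket 1
689 -> bucket 9
500 -> bucket 0 (collision)
Final buckets:
0: 690 -> 820 -> 650 -> 500
1: 391
2: 452
3: —
4: —
5: 165 -> 455
6: —
7: 127
8: 248
9: 689

2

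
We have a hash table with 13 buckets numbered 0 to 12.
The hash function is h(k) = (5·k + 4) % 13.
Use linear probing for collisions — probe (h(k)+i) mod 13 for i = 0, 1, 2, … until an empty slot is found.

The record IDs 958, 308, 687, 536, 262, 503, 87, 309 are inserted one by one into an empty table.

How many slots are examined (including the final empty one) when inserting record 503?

3

Insert 958: h=10, slot 10 empty => index 10.
Insert 308: h=10, slot 10 occupied => index 11.
Insert 687: h=7, slot 7 empty => index 7.
Insert 536: h=6, slot 6 empty => index 6.
Insert 262: h=1, slot 1 empty => index 1.
Insert 503: h=10, slots 10,11 occupied => index 12.
Insert 87: h=10, slots 10,11,12 occupied => index 0.
Insert 309: h=2, slot 2 empty => index 2.
Table: [87, 262, 309, ., ., ., 536, 687, ., ., 958, 308, 503]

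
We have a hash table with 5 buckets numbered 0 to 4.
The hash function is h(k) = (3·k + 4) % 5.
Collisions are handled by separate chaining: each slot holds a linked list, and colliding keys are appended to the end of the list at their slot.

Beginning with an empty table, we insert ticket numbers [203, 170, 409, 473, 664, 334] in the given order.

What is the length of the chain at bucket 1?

203 -> bucket 3
170 -> bucket 4
409 -> bucket 1
473 -> bucket 3 (collision)
664 -> bucket 1 (collision)
334 -> bucket 1 (collision)
Final buckets:
0: ∅
1: 409 -> 664 -> 334
2: ∅
3: 203 -> 473
4: 170

3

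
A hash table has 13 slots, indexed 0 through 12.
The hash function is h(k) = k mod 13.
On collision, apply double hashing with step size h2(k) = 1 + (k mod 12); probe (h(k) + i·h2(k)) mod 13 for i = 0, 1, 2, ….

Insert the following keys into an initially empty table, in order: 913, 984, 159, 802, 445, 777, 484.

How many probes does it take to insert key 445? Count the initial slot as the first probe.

5

Insert 913: h=3, slot 3 empty → index 3.
Insert 984: h=9, slot 9 empty → index 9.
Insert 159: h=3, h2=4, slot 3 occupied → index 7.
Insert 802: h=9, h2=11, slots 9,7 occupied → index 5.
Insert 445: h=3, h2=2, slots 3,5,7,9 occupied → index 11.
Insert 777: h=10, slot 10 empty → index 10.
Insert 484: h=3, h2=5, slot 3 occupied → index 8.
Table: [_, _, _, 913, _, 802, _, 159, 484, 984, 777, 445, _]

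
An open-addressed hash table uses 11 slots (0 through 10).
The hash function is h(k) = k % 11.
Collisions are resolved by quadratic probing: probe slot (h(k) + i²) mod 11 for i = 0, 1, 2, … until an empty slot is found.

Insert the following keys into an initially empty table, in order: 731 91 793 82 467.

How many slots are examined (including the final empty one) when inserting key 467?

3

731 hashes to 5; slot 5 is free -> place at 5.
91 hashes to 3; slot 3 is free -> place at 3.
793 hashes to 1; slot 1 is free -> place at 1.
82 hashes to 5; 5 taken -> place at 6.
467 hashes to 5; 5,6 taken -> place at 9.
Table: [., 793, ., 91, ., 731, 82, ., ., 467, .]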